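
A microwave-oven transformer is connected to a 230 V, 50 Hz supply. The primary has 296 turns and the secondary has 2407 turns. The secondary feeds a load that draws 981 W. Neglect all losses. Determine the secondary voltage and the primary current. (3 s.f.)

V_s = V_p × N_s/N_p = 230 × 2407/296 = 1870.3 V.
I_s = P/V_s = 981/1870.3 = 0.52451 A.
I_p = I_s × N_s/N_p = 0.52451 × 2407/296 = 4.27 A.

V_s ≈ 1870 V, I_p ≈ 4.27 A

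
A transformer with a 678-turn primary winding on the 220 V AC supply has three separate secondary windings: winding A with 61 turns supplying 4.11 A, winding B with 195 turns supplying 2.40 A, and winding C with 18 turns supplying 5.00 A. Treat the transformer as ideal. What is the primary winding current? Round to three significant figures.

V_A = 220 × 61/678 = 19.794 V; V_B = 220 × 195/678 = 63.274 V; V_C = 220 × 18/678 = 5.8407 V.
P_out = V_A I_A + V_B I_B + V_C I_C = 19.794×4.11 + 63.274×2.40 + 5.8407×5.00 = 81.351 + 151.86 + 29.204 = 262.41 W.
Ideal ⇒ P_in = P_out, so I_p = P_out/V_p = 262.41/220 = 1.19 A.

I_p ≈ 1.19 A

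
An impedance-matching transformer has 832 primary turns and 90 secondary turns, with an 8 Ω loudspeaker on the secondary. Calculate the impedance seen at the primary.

Z_p ≈ 684 Ω

Z_p = (N_p/N_s)² × Z_s = (832/90)² × 8 = 684 Ω.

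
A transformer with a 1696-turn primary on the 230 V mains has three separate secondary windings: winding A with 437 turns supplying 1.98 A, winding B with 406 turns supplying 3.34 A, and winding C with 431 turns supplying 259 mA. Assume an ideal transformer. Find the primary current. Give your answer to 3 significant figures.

I_p ≈ 1.38 A

V_A = 230 × 437/1696 = 59.263 V; V_B = 230 × 406/1696 = 55.059 V; V_C = 230 × 431/1696 = 58.449 V.
P_out = V_A I_A + V_B I_B + V_C I_C = 59.263×1.98 + 55.059×3.34 + 58.449×0.259 = 117.34 + 183.90 + 15.138 = 316.38 W.
Ideal ⇒ P_in = P_out, so I_p = P_out/V_p = 316.38/230 = 1.38 A.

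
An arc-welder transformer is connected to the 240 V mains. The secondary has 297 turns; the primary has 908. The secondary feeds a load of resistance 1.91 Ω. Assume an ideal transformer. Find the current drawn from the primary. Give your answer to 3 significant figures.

I_p ≈ 13.4 A

V_s = V_p × N_s/N_p = 240 × 297/908 = 78.502 V.
I_s = V_s/R = 78.502/1.91 = 41.101 A.
For an ideal transformer I_p N_p = I_s N_s, so I_p = 41.101 × 297/908 = 13.4 A.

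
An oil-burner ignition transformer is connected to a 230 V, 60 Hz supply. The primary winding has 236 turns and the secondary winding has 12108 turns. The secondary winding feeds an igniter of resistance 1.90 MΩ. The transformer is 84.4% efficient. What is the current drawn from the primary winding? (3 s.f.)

I_p ≈ 0.378 A

V_s = 230 × 12108/236 = 11800 V.
I_s = V_s/R = 11800/(1.90×10^6) = 0.0062106 A.
P_out = V_s I_s = 11800 × 0.0062106 = 73.286 W.
P_in = P_out/η = 73.286/0.844 = 86.832 W.
I_p = P_in/V_p = 86.832/230 = 0.378 A.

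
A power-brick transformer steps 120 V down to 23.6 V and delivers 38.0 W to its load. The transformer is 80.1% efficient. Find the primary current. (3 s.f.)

I_p ≈ 0.395 A

P_in = P_out/η = 38.0/0.801 = 47.441 W.
I_p = P_in/V_p = 47.441/120 = 0.395 A.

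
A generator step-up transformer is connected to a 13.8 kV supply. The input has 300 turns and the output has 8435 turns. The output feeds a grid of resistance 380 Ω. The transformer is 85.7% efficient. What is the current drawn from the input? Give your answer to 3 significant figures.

V_out = 13800 × 8435/300 = 388010 V.
I_out = V_out/R = 388010/380 = 1021.1 A.
P_out = V_out I_out = 388010 × 1021.1 = 3.9619×10^8 W.
P_in = P_out/η = 3.9619×10^8/0.857 = 4.6230×10^8 W.
I_in = P_in/V_in = 4.6230×10^8/13800 = 33500 A.

I_in ≈ 33500 A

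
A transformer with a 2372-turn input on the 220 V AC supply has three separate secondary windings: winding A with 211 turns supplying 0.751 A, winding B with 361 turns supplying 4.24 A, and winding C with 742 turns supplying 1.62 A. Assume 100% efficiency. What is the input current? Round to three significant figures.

V_A = 220 × 211/2372 = 19.570 V; V_B = 220 × 361/2372 = 33.482 V; V_C = 220 × 742/2372 = 68.820 V.
P_out = V_A I_A + V_B I_B + V_C I_C = 19.570×0.751 + 33.482×4.24 + 68.820×1.62 = 14.697 + 141.96 + 111.49 = 268.15 W.
Ideal ⇒ P_in = P_out, so I_in = P_out/V_in = 268.15/220 = 1.22 A.

I_in ≈ 1.22 A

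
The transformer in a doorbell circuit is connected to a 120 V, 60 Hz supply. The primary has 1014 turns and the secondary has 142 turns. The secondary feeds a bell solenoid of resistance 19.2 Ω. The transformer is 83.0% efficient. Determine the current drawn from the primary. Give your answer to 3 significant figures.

V_s = 120 × 142/1014 = 16.805 V.
I_s = V_s/R = 16.805/19.2 = 0.87525 A.
P_out = V_s I_s = 16.805 × 0.87525 = 14.708 W.
P_in = P_out/η = 14.708/0.830 = 17.721 W.
I_p = P_in/V_p = 17.721/120 = 0.148 A.

I_p ≈ 0.148 A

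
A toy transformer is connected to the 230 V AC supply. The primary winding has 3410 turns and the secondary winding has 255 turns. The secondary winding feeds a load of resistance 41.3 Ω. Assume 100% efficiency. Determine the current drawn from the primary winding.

V_s = V_p × N_s/N_p = 230 × 255/3410 = 17.199 V.
I_s = V_s/R = 17.199/41.3 = 0.41645 A.
For an ideal transformer I_p N_p = I_s N_s, so I_p = 0.41645 × 255/3410 = 0.0311 A.

I_p ≈ 0.0311 A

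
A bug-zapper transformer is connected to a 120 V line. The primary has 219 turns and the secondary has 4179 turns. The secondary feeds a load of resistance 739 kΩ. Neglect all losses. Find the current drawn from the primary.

I_p ≈ 0.0591 A

V_s = V_p × N_s/N_p = 120 × 4179/219 = 2289.9 V.
I_s = V_s/R = 2289.9/739000 = 0.0030986 A.
For an ideal transformer I_p N_p = I_s N_s, so I_p = 0.0030986 × 4179/219 = 0.0591 A.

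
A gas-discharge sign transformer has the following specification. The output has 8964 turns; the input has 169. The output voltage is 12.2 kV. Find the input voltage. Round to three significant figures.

V_in/V_out = N_in/N_out, so V_in = 12200 × 169/8964 = 230 V.

V_in ≈ 230 V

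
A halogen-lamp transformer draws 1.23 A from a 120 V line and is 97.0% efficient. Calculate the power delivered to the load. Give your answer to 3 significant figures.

P_out ≈ 143 W

P_in = V_p I_p = 120 × 1.23 = 147.60 W.
P_out = η P_in = 0.970 × 147.60 = 143 W.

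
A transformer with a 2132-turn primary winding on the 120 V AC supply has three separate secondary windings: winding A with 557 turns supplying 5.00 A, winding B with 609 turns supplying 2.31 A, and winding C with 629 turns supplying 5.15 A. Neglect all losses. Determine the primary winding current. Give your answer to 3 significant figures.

V_A = 120 × 557/2132 = 31.351 V; V_B = 120 × 609/2132 = 34.278 V; V_C = 120 × 629/2132 = 35.403 V.
P_out = V_A I_A + V_B I_B + V_C I_C = 31.351×5.00 + 34.278×2.31 + 35.403×5.15 = 156.75 + 79.181 + 182.33 = 418.26 W.
Ideal ⇒ P_in = P_out, so I_p = P_out/V_p = 418.26/120 = 3.49 A.

I_p ≈ 3.49 A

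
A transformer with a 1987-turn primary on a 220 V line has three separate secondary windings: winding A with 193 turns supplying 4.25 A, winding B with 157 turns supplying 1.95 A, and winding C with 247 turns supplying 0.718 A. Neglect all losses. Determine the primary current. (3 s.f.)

I_p ≈ 0.656 A

V_A = 220 × 193/1987 = 21.369 V; V_B = 220 × 157/1987 = 17.383 V; V_C = 220 × 247/1987 = 27.348 V.
P_out = V_A I_A + V_B I_B + V_C I_C = 21.369×4.25 + 17.383×1.95 + 27.348×0.718 = 90.818 + 33.897 + 19.636 = 144.35 W.
Ideal ⇒ P_in = P_out, so I_p = P_out/V_p = 144.35/220 = 0.656 A.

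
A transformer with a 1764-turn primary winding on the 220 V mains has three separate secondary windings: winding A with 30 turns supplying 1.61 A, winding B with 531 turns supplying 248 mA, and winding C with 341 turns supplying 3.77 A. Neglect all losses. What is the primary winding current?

V_A = 220 × 30/1764 = 3.7415 V; V_B = 220 × 531/1764 = 66.224 V; V_C = 220 × 341/1764 = 42.528 V.
P_out = V_A I_A + V_B I_B + V_C I_C = 3.7415×1.61 + 66.224×0.248 + 42.528×3.77 = 6.0238 + 16.424 + 160.33 = 182.78 W.
Ideal ⇒ P_in = P_out, so I_p = P_out/V_p = 182.78/220 = 0.831 A.

I_p ≈ 0.831 A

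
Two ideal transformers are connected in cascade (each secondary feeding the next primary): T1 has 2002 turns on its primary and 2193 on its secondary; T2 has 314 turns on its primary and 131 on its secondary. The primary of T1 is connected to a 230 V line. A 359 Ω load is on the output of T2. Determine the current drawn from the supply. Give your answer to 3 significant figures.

Secondary of T1: V = 230.00 × 2193/2002 = 251.94 V.
Secondary of T2: V = 251.94 × 131/314 = 105.11 V.
I_load = 105.11/359 = 0.29279 A, so P_out = 105.11 × 0.29279 = 30.775 W.
All ideal ⇒ P_in = P_out, so I_supply = 30.775/230 = 0.134 A.

I_supply ≈ 0.134 A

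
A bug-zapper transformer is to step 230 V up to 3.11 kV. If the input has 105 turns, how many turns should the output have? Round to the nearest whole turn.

N_out/N_in = V_out/V_in, so N_out = 105 × 3110/230 = 1419.8 ≈ 1420 turns.

N_out = 1420 turns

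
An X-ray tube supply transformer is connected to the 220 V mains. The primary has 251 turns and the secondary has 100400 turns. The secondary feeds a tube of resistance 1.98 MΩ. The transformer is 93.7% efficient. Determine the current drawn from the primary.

I_p ≈ 19.0 A

V_s = 220 × 100400/251 = 88000 V.
I_s = V_s/R = 88000/(1.98×10^6) = 0.044444 A.
P_out = V_s I_s = 88000 × 0.044444 = 3911.1 W.
P_in = P_out/η = 3911.1/0.937 = 4174.1 W.
I_p = P_in/V_p = 4174.1/220 = 19.0 A.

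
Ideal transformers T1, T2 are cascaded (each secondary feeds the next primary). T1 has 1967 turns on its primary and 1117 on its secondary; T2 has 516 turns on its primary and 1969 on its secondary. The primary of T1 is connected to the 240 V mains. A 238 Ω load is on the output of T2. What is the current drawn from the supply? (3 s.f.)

I_supply ≈ 4.74 A

After T1: V = 240.00 × 1117/1967 = 136.29 V.
After T2: V = 136.29 × 1969/516 = 520.06 V.
I_load = 520.06/238 = 2.1851 A, so P_out = 520.06 × 2.1851 = 1136.4 W.
All ideal ⇒ P_in = P_out, so I_supply = 1136.4/240 = 4.74 A.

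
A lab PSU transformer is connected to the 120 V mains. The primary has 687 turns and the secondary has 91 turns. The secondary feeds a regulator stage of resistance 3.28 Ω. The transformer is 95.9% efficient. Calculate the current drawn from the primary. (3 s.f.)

V_s = 120 × 91/687 = 15.895 V.
I_s = V_s/R = 15.895/3.28 = 4.8461 A.
P_out = V_s I_s = 15.895 × 4.8461 = 77.030 W.
P_in = P_out/η = 77.030/0.959 = 80.323 W.
I_p = P_in/V_p = 80.323/120 = 0.669 A.

I_p ≈ 0.669 A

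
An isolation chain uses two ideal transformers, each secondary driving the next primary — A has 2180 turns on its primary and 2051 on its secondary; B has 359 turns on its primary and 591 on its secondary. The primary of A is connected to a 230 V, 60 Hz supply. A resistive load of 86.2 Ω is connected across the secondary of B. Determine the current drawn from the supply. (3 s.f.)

I_supply ≈ 6.40 A

After A: V = 230.00 × 2051/2180 = 216.39 V.
After B: V = 216.39 × 591/359 = 356.23 V.
I_load = 356.23/86.2 = 4.1326 A, so P_out = 356.23 × 4.1326 = 1472.2 W.
All ideal ⇒ P_in = P_out, so I_supply = 1472.2/230 = 6.40 A.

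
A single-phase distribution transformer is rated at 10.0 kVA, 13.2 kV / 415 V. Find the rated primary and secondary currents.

I_p ≈ 0.758 A, I_s ≈ 24.1 A

I_p = S/V_p = 10000/13200 = 0.758 A.
I_s = S/V_s = 10000/415 = 24.1 A.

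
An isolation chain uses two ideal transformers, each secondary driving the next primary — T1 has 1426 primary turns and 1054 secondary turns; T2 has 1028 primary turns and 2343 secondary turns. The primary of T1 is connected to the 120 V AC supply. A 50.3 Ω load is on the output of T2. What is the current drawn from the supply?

I_supply ≈ 6.77 A

Secondary of T1: V = 120.00 × 1054/1426 = 88.696 V.
Secondary of T2: V = 88.696 × 2343/1028 = 202.15 V.
I_load = 202.15/50.3 = 4.0190 A, so P_out = 202.15 × 4.0190 = 812.45 W.
All ideal ⇒ P_in = P_out, so I_supply = 812.45/120 = 6.77 A.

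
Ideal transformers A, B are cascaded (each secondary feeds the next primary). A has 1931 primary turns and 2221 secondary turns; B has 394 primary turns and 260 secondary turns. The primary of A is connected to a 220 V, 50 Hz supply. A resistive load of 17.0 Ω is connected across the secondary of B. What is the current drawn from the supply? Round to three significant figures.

I_supply ≈ 7.46 A

Secondary of A: V = 220.00 × 2221/1931 = 253.04 V.
Secondary of B: V = 253.04 × 260/394 = 166.98 V.
I_load = 166.98/17.0 = 9.8224 A, so P_out = 166.98 × 9.8224 = 1640.1 W.
All ideal ⇒ P_in = P_out, so I_supply = 1640.1/220 = 7.46 A.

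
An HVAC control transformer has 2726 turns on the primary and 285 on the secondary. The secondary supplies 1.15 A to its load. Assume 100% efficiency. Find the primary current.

For an ideal transformer I_p/I_s = N_s/N_p, so I_p = 1.15 × 285/2726 = 0.120 A.

I_p ≈ 0.120 A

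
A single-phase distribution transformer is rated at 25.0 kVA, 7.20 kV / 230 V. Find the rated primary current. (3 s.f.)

I_p ≈ 3.47 A

I_p = S/V_p = 25000/7200 = 3.47 A.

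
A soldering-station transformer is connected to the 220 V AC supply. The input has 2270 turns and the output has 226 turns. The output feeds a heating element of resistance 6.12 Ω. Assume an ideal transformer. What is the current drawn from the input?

I_in ≈ 0.356 A

V_out = V_in × N_out/N_in = 220 × 226/2270 = 21.903 V.
I_out = V_out/R = 21.903/6.12 = 3.5789 A.
For an ideal transformer I_in N_in = I_out N_out, so I_in = 3.5789 × 226/2270 = 0.356 A.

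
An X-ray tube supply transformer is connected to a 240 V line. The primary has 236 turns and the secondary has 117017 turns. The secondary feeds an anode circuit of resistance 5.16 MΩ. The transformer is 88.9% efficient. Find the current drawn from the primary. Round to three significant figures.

I_p ≈ 12.9 A

V_s = 240 × 117017/236 = 119000 V.
I_s = V_s/R = 119000/(5.16×10^6) = 0.023062 A.
P_out = V_s I_s = 119000 × 0.023062 = 2744.4 W.
P_in = P_out/η = 2744.4/0.889 = 3087.1 W.
I_p = P_in/V_p = 3087.1/240 = 12.9 A.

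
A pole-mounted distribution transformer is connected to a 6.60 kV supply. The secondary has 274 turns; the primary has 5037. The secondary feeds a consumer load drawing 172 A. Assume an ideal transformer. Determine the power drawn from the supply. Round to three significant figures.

I_p = I_s × N_s/N_p = 172 × 274/5037 = 9.3564 A.
P = V_p I_p = 6600 × 9.3564 = 61800 W.

P ≈ 61800 W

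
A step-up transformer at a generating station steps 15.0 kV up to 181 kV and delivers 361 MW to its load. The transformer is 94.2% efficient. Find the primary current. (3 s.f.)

I_p ≈ 25500 A

P_in = P_out/η = 3.61×10^8/0.942 = 3.8323×10^8 W.
I_p = P_in/V_p = 3.8323×10^8/15000 = 25500 A.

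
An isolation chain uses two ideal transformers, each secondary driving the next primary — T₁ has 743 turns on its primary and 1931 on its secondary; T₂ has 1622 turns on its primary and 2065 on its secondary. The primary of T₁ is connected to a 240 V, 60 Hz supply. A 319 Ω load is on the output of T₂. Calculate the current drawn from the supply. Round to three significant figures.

I_supply ≈ 8.24 A

Secondary of T₁: V = 240.00 × 1931/743 = 623.74 V.
Secondary of T₂: V = 623.74 × 2065/1622 = 794.10 V.
I_load = 794.10/319 = 2.4893 A, so P_out = 794.10 × 2.4893 = 1976.8 W.
All ideal ⇒ P_in = P_out, so I_supply = 1976.8/240 = 8.24 A.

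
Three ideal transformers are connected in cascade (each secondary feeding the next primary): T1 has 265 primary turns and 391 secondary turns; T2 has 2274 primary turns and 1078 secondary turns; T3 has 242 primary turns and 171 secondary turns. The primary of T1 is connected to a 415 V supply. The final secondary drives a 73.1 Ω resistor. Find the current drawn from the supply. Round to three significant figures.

Secondary of T1: V = 415.00 × 391/265 = 612.32 V.
Secondary of T2: V = 612.32 × 1078/2274 = 290.27 V.
Secondary of T3: V = 290.27 × 171/242 = 205.11 V.
I_load = 205.11/73.1 = 2.8059 A, so P_out = 205.11 × 2.8059 = 575.52 W.
All ideal ⇒ P_in = P_out, so I_supply = 575.52/415 = 1.39 A.

I_supply ≈ 1.39 A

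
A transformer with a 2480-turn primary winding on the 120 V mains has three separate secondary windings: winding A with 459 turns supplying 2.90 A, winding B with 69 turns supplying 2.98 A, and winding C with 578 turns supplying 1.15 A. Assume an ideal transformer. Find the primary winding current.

V_A = 120 × 459/2480 = 22.210 V; V_B = 120 × 69/2480 = 3.3387 V; V_C = 120 × 578/2480 = 27.968 V.
P_out = V_A I_A + V_B I_B + V_C I_C = 22.210×2.90 + 3.3387×2.98 + 27.968×1.15 = 64.408 + 9.9494 + 32.163 = 106.52 W.
Ideal ⇒ P_in = P_out, so I_p = P_out/V_p = 106.52/120 = 0.888 A.

I_p ≈ 0.888 A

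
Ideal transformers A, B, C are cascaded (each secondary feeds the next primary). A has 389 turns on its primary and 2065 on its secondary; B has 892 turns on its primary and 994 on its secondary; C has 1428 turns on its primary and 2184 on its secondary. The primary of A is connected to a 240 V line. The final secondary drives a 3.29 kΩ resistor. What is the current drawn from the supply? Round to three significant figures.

I_supply ≈ 5.97 A

Secondary of A: V = 240.00 × 2065/389 = 1274.0 V.
Secondary of B: V = 1274.0 × 994/892 = 1419.7 V.
Secondary of C: V = 1419.7 × 2184/1428 = 2171.3 V.
I_load = 2171.3/3290 = 0.65998 A, so P_out = 2171.3 × 0.65998 = 1433.0 W.
All ideal ⇒ P_in = P_out, so I_supply = 1433.0/240 = 5.97 A.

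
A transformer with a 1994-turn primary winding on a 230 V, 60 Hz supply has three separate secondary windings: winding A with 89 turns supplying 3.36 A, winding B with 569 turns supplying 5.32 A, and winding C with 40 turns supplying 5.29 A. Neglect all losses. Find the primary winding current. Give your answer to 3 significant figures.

I_p ≈ 1.77 A

V_A = 230 × 89/1994 = 10.266 V; V_B = 230 × 569/1994 = 65.632 V; V_C = 230 × 40/1994 = 4.6138 V.
P_out = V_A I_A + V_B I_B + V_C I_C = 10.266×3.36 + 65.632×5.32 + 4.6138×5.29 = 34.493 + 349.16 + 24.407 = 408.06 W.
Ideal ⇒ P_in = P_out, so I_p = P_out/V_p = 408.06/230 = 1.77 A.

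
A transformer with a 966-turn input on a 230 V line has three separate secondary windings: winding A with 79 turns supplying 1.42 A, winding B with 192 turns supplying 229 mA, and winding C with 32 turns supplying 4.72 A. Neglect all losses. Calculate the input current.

V_A = 230 × 79/966 = 18.810 V; V_B = 230 × 192/966 = 45.714 V; V_C = 230 × 32/966 = 7.6190 V.
P_out = V_A I_A + V_B I_B + V_C I_C = 18.810×1.42 + 45.714×0.229 + 7.6190×4.72 = 26.710 + 10.469 + 35.962 = 73.140 W.
Ideal ⇒ P_in = P_out, so I_in = P_out/V_in = 73.140/230 = 0.318 A.

I_in ≈ 0.318 A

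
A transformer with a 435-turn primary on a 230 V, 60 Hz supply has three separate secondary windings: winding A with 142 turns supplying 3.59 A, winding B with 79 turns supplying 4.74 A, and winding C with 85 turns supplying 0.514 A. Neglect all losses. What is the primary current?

V_A = 230 × 142/435 = 75.080 V; V_B = 230 × 79/435 = 41.770 V; V_C = 230 × 85/435 = 44.943 V.
P_out = V_A I_A + V_B I_B + V_C I_C = 75.080×3.59 + 41.770×4.74 + 44.943×0.514 = 269.54 + 197.99 + 23.100 = 490.63 W.
Ideal ⇒ P_in = P_out, so I_p = P_out/V_p = 490.63/230 = 2.13 A.

I_p ≈ 2.13 A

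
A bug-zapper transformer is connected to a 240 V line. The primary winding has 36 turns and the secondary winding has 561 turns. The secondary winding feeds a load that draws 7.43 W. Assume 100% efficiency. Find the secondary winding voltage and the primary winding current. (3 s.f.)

V_s = V_p × N_s/N_p = 240 × 561/36 = 3740.0 V.
I_s = P/V_s = 7.43/3740.0 = 0.0019866 A.
I_p = I_s × N_s/N_p = 0.0019866 × 561/36 = 0.0310 A.

V_s ≈ 3740 V, I_p ≈ 0.0310 A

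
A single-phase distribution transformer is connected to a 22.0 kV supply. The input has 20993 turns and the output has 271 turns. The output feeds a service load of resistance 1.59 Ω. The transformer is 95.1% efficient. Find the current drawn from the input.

V_out = 22000 × 271/20993 = 284.00 V.
I_out = V_out/R = 284.00/1.59 = 178.62 A.
P_out = V_out I_out = 284.00 × 178.62 = 50727 W.
P_in = P_out/η = 50727/0.951 = 53341 W.
I_in = P_in/V_in = 53341/22000 = 2.42 A.

I_in ≈ 2.42 A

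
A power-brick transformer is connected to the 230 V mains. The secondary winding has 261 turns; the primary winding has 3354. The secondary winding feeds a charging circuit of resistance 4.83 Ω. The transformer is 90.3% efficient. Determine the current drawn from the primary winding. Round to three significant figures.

V_s = 230 × 261/3354 = 17.898 V.
I_s = V_s/R = 17.898/4.83 = 3.7056 A.
P_out = V_s I_s = 17.898 × 3.7056 = 66.323 W.
P_in = P_out/η = 66.323/0.903 = 73.447 W.
I_p = P_in/V_p = 73.447/230 = 0.319 A.

I_p ≈ 0.319 A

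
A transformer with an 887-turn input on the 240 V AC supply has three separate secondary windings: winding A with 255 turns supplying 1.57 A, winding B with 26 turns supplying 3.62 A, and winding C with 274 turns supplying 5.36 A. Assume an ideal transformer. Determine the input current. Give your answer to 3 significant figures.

V_A = 240 × 255/887 = 68.997 V; V_B = 240 × 26/887 = 7.0349 V; V_C = 240 × 274/887 = 74.138 V.
P_out = V_A I_A + V_B I_B + V_C I_C = 68.997×1.57 + 7.0349×3.62 + 74.138×5.36 = 108.32 + 25.467 + 397.38 = 531.17 W.
Ideal ⇒ P_in = P_out, so I_in = P_out/V_in = 531.17/240 = 2.21 A.

I_in ≈ 2.21 A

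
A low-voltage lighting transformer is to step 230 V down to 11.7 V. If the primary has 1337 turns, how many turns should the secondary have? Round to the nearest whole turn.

N_s = 68 turns

N_s/N_p = V_s/V_p, so N_s = 1337 × 11.7/230 = 68.0 ≈ 68 turns.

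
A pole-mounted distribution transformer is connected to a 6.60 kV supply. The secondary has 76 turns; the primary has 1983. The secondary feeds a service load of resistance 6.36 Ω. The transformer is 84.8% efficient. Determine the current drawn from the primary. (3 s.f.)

I_p ≈ 1.80 A

V_s = 6600 × 76/1983 = 252.95 V.
I_s = V_s/R = 252.95/6.36 = 39.772 A.
P_out = V_s I_s = 252.95 × 39.772 = 10060 W.
P_in = P_out/η = 10060/0.848 = 11864 W.
I_p = P_in/V_p = 11864/6600 = 1.80 A.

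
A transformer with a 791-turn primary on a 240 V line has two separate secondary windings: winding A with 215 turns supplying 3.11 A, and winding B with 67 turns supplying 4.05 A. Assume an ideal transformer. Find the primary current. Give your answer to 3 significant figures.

V_A = 240 × 215/791 = 65.234 V; V_B = 240 × 67/791 = 20.329 V.
P_out = V_A I_A + V_B I_B = 65.234×3.11 + 20.329×4.05 = 202.88 + 82.331 = 285.21 W.
Ideal ⇒ P_in = P_out, so I_p = P_out/V_p = 285.21/240 = 1.19 A.

I_p ≈ 1.19 A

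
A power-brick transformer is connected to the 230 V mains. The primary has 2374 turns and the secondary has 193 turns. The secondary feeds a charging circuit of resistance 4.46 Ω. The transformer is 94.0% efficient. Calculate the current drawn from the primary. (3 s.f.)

V_s = 230 × 193/2374 = 18.698 V.
I_s = V_s/R = 18.698/4.46 = 4.1925 A.
P_out = V_s I_s = 18.698 × 4.1925 = 78.392 W.
P_in = P_out/η = 78.392/0.940 = 83.396 W.
I_p = P_in/V_p = 83.396/230 = 0.363 A.

I_p ≈ 0.363 A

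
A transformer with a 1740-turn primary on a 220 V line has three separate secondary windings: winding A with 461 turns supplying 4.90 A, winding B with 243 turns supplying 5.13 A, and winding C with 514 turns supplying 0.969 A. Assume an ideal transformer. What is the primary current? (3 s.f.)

V_A = 220 × 461/1740 = 58.287 V; V_B = 220 × 243/1740 = 30.724 V; V_C = 220 × 514/1740 = 64.989 V.
P_out = V_A I_A + V_B I_B + V_C I_C = 58.287×4.90 + 30.724×5.13 + 64.989×0.969 = 285.61 + 157.61 + 62.974 = 506.20 W.
Ideal ⇒ P_in = P_out, so I_p = P_out/V_p = 506.20/220 = 2.30 A.

I_p ≈ 2.30 A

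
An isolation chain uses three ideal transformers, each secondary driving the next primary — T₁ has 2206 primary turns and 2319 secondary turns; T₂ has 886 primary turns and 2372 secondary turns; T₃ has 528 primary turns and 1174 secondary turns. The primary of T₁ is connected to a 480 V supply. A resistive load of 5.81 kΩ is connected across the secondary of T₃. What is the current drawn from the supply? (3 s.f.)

I_supply ≈ 3.24 A

Secondary of T₁: V = 480.00 × 2319/2206 = 504.59 V.
Secondary of T₂: V = 504.59 × 2372/886 = 1350.9 V.
Secondary of T₃: V = 1350.9 × 1174/528 = 3003.7 V.
I_load = 3003.7/5810 = 0.51698 A, so P_out = 3003.7 × 0.51698 = 1552.8 W.
All ideal ⇒ P_in = P_out, so I_supply = 1552.8/480 = 3.24 A.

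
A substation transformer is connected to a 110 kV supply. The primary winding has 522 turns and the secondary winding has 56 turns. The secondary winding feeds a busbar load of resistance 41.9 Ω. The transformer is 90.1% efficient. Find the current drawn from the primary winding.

V_s = 110000 × 56/522 = 11801 V.
I_s = V_s/R = 11801/41.9 = 281.64 A.
P_out = V_s I_s = 11801 × 281.64 = 3.3236×10^6 W.
P_in = P_out/η = 3.3236×10^6/0.901 = 3.6888×10^6 W.
I_p = P_in/V_p = 3.6888×10^6/110000 = 33.5 A.

I_p ≈ 33.5 A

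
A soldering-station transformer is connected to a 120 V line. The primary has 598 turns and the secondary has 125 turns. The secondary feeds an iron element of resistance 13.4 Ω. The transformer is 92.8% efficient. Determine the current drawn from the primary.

V_s = 120 × 125/598 = 25.084 V.
I_s = V_s/R = 25.084/13.4 = 1.8719 A.
P_out = V_s I_s = 25.084 × 1.8719 = 46.954 W.
P_in = P_out/η = 46.954/0.928 = 50.597 W.
I_p = P_in/V_p = 50.597/120 = 0.422 A.

I_p ≈ 0.422 A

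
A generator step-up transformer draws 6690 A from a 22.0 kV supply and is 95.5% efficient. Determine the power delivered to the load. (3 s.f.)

P_in = V_p I_p = 22000 × 6690 = 1.4718×10^8 W.
P_out = η P_in = 0.955 × 1.4718×10^8 = 1.41×10^8 W.

P_out ≈ 1.41×10^8 W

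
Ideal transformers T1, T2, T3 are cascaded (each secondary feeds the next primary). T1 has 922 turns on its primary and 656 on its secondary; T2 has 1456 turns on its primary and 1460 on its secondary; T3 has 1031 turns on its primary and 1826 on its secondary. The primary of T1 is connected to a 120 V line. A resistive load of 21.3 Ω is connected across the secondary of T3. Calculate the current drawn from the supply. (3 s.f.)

I_supply ≈ 9.00 A

After T1: V = 120.00 × 656/922 = 85.380 V.
After T2: V = 85.380 × 1460/1456 = 85.614 V.
After T3: V = 85.614 × 1826/1031 = 151.63 V.
I_load = 151.63/21.3 = 7.1188 A, so P_out = 151.63 × 7.1188 = 1079.4 W.
All ideal ⇒ P_in = P_out, so I_supply = 1079.4/120 = 9.00 A.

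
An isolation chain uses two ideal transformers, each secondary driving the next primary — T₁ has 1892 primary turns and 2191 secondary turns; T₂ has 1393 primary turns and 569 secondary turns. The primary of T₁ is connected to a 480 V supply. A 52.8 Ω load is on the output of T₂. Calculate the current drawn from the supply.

Secondary of T₁: V = 480.00 × 2191/1892 = 555.86 V.
Secondary of T₂: V = 555.86 × 569/1393 = 227.05 V.
I_load = 227.05/52.8 = 4.3002 A, so P_out = 227.05 × 4.3002 = 976.37 W.
All ideal ⇒ P_in = P_out, so I_supply = 976.37/480 = 2.03 A.

I_supply ≈ 2.03 A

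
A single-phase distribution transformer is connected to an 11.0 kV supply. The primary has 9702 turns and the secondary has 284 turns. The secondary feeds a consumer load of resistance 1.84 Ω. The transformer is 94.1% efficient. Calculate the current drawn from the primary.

I_p ≈ 5.44 A

V_s = 11000 × 284/9702 = 322.00 V.
I_s = V_s/R = 322.00/1.84 = 175.00 A.
P_out = V_s I_s = 322.00 × 175.00 = 56348 W.
P_in = P_out/η = 56348/0.941 = 59881 W.
I_p = P_in/V_p = 59881/11000 = 5.44 A.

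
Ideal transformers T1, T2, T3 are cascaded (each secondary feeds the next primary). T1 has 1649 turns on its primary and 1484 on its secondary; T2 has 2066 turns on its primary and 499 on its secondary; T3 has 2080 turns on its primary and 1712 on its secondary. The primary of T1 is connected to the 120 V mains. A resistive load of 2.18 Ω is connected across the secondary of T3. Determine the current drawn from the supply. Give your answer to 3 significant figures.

I_supply ≈ 1.76 A

After T1: V = 120.00 × 1484/1649 = 107.99 V.
After T2: V = 107.99 × 499/2066 = 26.083 V.
After T3: V = 26.083 × 1712/2080 = 21.469 V.
I_load = 21.469/2.18 = 9.8480 A, so P_out = 21.469 × 9.8480 = 211.42 W.
All ideal ⇒ P_in = P_out, so I_supply = 211.42/120 = 1.76 A.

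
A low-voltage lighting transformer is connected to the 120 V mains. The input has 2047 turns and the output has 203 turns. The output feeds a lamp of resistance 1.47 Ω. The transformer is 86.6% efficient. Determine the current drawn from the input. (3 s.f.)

V_out = 120 × 203/2047 = 11.900 V.
I_out = V_out/R = 11.900/1.47 = 8.0955 A.
P_out = V_out I_out = 11.900 × 8.0955 = 96.339 W.
P_in = P_out/η = 96.339/0.866 = 111.25 W.
I_in = P_in/V_in = 111.25/120 = 0.927 A.

I_in ≈ 0.927 A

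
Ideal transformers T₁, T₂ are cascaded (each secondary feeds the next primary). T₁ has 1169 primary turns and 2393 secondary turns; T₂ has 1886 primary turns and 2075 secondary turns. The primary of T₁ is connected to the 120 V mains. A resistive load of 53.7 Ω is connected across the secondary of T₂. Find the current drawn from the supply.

I_supply ≈ 11.3 A

After T₁: V = 120.00 × 2393/1169 = 245.65 V.
After T₂: V = 245.65 × 2075/1886 = 270.26 V.
I_load = 270.26/53.7 = 5.0328 A, so P_out = 270.26 × 5.0328 = 1360.2 W.
All ideal ⇒ P_in = P_out, so I_supply = 1360.2/120 = 11.3 A.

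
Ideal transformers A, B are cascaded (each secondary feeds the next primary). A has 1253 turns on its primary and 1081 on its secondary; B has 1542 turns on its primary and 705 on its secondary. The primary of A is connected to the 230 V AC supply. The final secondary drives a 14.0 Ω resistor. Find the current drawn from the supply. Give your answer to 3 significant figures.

Secondary of A: V = 230.00 × 1081/1253 = 198.43 V.
Secondary of B: V = 198.43 × 705/1542 = 90.721 V.
I_load = 90.721/14.0 = 6.4801 A, so P_out = 90.721 × 6.4801 = 587.88 W.
All ideal ⇒ P_in = P_out, so I_supply = 587.88/230 = 2.56 A.

I_supply ≈ 2.56 A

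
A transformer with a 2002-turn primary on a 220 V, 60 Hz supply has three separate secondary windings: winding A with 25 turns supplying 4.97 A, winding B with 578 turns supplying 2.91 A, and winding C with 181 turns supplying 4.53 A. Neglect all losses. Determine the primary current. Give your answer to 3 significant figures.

I_p ≈ 1.31 A

V_A = 220 × 25/2002 = 2.7473 V; V_B = 220 × 578/2002 = 63.516 V; V_C = 220 × 181/2002 = 19.890 V.
P_out = V_A I_A + V_B I_B + V_C I_C = 2.7473×4.97 + 63.516×2.91 + 19.890×4.53 = 13.654 + 184.83 + 90.102 = 288.59 W.
Ideal ⇒ P_in = P_out, so I_p = P_out/V_p = 288.59/220 = 1.31 A.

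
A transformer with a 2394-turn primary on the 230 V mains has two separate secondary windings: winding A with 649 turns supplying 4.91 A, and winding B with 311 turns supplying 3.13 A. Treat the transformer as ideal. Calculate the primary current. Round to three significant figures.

I_p ≈ 1.74 A

V_A = 230 × 649/2394 = 62.352 V; V_B = 230 × 311/2394 = 29.879 V.
P_out = V_A I_A + V_B I_B = 62.352×4.91 + 29.879×3.13 = 306.15 + 93.521 = 399.67 W.
Ideal ⇒ P_in = P_out, so I_p = P_out/V_p = 399.67/230 = 1.74 A.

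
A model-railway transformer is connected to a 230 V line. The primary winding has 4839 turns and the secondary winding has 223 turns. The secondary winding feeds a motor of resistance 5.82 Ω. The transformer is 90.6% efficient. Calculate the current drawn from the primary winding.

I_p ≈ 0.0926 A

V_s = 230 × 223/4839 = 10.599 V.
I_s = V_s/R = 10.599/5.82 = 1.8212 A.
P_out = V_s I_s = 10.599 × 1.8212 = 19.303 W.
P_in = P_out/η = 19.303/0.906 = 21.306 W.
I_p = P_in/V_p = 21.306/230 = 0.0926 A.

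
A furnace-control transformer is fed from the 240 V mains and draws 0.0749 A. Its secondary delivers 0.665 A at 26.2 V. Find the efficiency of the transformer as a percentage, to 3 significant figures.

η ≈ 96.9%

P_in = 240 × 0.0749 = 17.9760 W.
P_out = 26.2 × 0.665 = 17.4230 W.
η = P_out/P_in = 17.4230/17.9760 = 0.969.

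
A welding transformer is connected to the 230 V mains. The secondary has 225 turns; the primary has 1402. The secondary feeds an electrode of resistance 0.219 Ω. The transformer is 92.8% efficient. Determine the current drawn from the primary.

I_p ≈ 29.1 A

V_s = 230 × 225/1402 = 36.912 V.
I_s = V_s/R = 36.912/0.219 = 168.55 A.
P_out = V_s I_s = 36.912 × 168.55 = 6221.3 W.
P_in = P_out/η = 6221.3/0.928 = 6704.0 W.
I_p = P_in/V_p = 6704.0/230 = 29.1 A.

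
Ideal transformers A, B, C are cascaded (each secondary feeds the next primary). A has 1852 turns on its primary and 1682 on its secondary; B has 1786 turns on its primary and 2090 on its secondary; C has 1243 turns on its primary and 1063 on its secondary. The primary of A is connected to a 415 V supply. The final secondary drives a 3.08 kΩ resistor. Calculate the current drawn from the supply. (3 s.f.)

I_supply ≈ 0.111 A

Secondary of A: V = 415.00 × 1682/1852 = 376.91 V.
Secondary of B: V = 376.91 × 2090/1786 = 441.06 V.
Secondary of C: V = 441.06 × 1063/1243 = 377.19 V.
I_load = 377.19/3080 = 0.12246 A, so P_out = 377.19 × 0.12246 = 46.192 W.
All ideal ⇒ P_in = P_out, so I_supply = 46.192/415 = 0.111 A.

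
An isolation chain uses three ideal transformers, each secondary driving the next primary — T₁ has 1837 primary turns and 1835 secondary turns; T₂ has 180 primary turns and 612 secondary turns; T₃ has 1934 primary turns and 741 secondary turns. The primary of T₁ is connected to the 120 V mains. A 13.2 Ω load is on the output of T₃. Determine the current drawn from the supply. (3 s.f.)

After T₁: V = 120.00 × 1835/1837 = 119.87 V.
After T₂: V = 119.87 × 612/180 = 407.56 V.
After T₃: V = 407.56 × 741/1934 = 156.15 V.
I_load = 156.15/13.2 = 11.830 A, so P_out = 156.15 × 11.830 = 1847.2 W.
All ideal ⇒ P_in = P_out, so I_supply = 1847.2/120 = 15.4 A.

I_supply ≈ 15.4 A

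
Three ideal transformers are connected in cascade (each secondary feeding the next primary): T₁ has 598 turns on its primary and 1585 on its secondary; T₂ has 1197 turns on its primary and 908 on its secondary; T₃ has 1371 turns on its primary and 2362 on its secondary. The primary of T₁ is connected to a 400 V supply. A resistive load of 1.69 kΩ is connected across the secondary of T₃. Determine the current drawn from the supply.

After T₁: V = 400.00 × 1585/598 = 1060.2 V.
After T₂: V = 1060.2 × 908/1197 = 804.23 V.
After T₃: V = 804.23 × 2362/1371 = 1385.6 V.
I_load = 1385.6/1690 = 0.81985 A, so P_out = 1385.6 × 0.81985 = 1135.9 W.
All ideal ⇒ P_in = P_out, so I_supply = 1135.9/400 = 2.84 A.

I_supply ≈ 2.84 A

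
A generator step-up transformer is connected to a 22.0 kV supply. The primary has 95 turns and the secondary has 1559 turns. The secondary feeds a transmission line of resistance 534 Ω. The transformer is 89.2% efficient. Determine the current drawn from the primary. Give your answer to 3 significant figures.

V_s = 22000 × 1559/95 = 361030 V.
I_s = V_s/R = 361030/534 = 676.09 A.
P_out = V_s I_s = 361030 × 676.09 = 2.4409×10^8 W.
P_in = P_out/η = 2.4409×10^8/0.892 = 2.7364×10^8 W.
I_p = P_in/V_p = 2.7364×10^8/22000 = 12400 A.

I_p ≈ 12400 A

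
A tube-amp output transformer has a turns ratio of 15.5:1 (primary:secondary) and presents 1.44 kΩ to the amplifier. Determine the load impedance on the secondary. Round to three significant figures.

Z_s ≈ 5.99 Ω

Z_s = Z_p/(N_p/N_s)² = 1440/15.5² = 5.99 Ω.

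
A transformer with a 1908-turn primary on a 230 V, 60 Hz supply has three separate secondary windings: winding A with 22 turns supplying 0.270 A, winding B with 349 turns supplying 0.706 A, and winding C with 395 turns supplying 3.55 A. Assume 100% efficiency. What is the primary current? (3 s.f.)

V_A = 230 × 22/1908 = 2.6520 V; V_B = 230 × 349/1908 = 42.070 V; V_C = 230 × 395/1908 = 47.615 V.
P_out = V_A I_A + V_B I_B + V_C I_C = 2.6520×0.270 + 42.070×0.706 + 47.615×3.55 = 0.71604 + 29.702 + 169.03 = 199.45 W.
Ideal ⇒ P_in = P_out, so I_p = P_out/V_p = 199.45/230 = 0.867 A.

I_p ≈ 0.867 A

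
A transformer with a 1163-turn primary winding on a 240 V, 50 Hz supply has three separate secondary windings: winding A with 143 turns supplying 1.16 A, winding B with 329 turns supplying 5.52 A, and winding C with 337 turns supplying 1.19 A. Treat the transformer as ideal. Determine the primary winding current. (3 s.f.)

I_p ≈ 2.05 A

V_A = 240 × 143/1163 = 29.510 V; V_B = 240 × 329/1163 = 67.893 V; V_C = 240 × 337/1163 = 69.544 V.
P_out = V_A I_A + V_B I_B + V_C I_C = 29.510×1.16 + 67.893×5.52 + 69.544×1.19 = 34.231 + 374.77 + 82.758 = 491.76 W.
Ideal ⇒ P_in = P_out, so I_p = P_out/V_p = 491.76/240 = 2.05 A.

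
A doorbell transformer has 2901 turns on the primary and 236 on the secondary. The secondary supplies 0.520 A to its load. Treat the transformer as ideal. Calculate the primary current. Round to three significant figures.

For an ideal transformer I_p/I_s = N_s/N_p, so I_p = 0.520 × 236/2901 = 0.0423 A.

I_p ≈ 0.0423 A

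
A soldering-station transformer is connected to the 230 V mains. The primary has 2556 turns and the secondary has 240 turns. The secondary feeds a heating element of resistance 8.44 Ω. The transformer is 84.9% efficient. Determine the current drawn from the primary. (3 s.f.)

I_p ≈ 0.283 A

V_s = 230 × 240/2556 = 21.596 V.
I_s = V_s/R = 21.596/8.44 = 2.5588 A.
P_out = V_s I_s = 21.596 × 2.5588 = 55.260 W.
P_in = P_out/η = 55.260/0.849 = 65.089 W.
I_p = P_in/V_p = 65.089/230 = 0.283 A.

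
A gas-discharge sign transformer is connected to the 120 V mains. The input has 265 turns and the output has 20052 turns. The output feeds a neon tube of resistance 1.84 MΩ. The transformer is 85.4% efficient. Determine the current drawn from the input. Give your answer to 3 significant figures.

I_in ≈ 0.437 A

V_out = 120 × 20052/265 = 9080.2 V.
I_out = V_out/R = 9080.2/(1.84×10^6) = 0.0049349 A.
P_out = V_out I_out = 9080.2 × 0.0049349 = 44.809 W.
P_in = P_out/η = 44.809/0.854 = 52.470 W.
I_in = P_in/V_in = 52.470/120 = 0.437 A.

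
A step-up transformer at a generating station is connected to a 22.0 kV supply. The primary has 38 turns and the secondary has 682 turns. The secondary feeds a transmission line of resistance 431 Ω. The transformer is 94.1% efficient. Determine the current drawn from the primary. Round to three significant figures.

I_p ≈ 17500 A

V_s = 22000 × 682/38 = 394840 V.
I_s = V_s/R = 394840/431 = 916.11 A.
P_out = V_s I_s = 394840 × 916.11 = 3.6172×10^8 W.
P_in = P_out/η = 3.6172×10^8/0.941 = 3.8440×10^8 W.
I_p = P_in/V_p = 3.8440×10^8/22000 = 17500 A.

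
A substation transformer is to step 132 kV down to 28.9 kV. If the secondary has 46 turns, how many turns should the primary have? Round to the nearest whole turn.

N_p/N_s = V_p/V_s, so N_p = 46 × 132000/28900 = 210.1 ≈ 210 turns.

N_p = 210 turns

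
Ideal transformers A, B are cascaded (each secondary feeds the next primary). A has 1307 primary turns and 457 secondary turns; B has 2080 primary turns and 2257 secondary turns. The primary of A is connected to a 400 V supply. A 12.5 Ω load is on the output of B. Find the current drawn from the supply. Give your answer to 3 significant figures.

Secondary of A: V = 400.00 × 457/1307 = 139.86 V.
Secondary of B: V = 139.86 × 2257/2080 = 151.76 V.
I_load = 151.76/12.5 = 12.141 A, so P_out = 151.76 × 12.141 = 1842.6 W.
All ideal ⇒ P_in = P_out, so I_supply = 1842.6/400 = 4.61 A.

I_supply ≈ 4.61 A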